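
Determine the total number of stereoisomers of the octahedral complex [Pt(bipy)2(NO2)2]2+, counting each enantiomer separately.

The six octahedral sites form three mutually perpendicular trans pairs.
Each bipy is bidentate and must span two cis positions.
There are 2 geometric isomers: NO2 trans; NO2 cis (chiral).
One of these lacks any improper symmetry element and so occurs as an enantiomeric pair, giving 2 + 1 = 3 stereoisomers in total.

3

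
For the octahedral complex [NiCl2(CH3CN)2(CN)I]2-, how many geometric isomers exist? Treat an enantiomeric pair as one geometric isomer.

Working through the distinct placements yields 6 geometric isomers: Cl cis, CH3CN trans; Cl trans, CH3CN trans; Cl cis, CH3CN cis (3 arrangements, 2 chiral); Cl trans, CH3CN cis.

6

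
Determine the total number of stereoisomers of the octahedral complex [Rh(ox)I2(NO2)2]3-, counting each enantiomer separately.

Each ox is bidentate and must span two cis positions.
The distinct arrangements are (3 in all): I trans, NO2 cis; I cis, NO2 cis (chiral); I cis, NO2 trans.
One of these lacks any improper symmetry element and so occurs as an enantiomeric pair, giving 3 + 1 = 4 stereoisomers in total.

4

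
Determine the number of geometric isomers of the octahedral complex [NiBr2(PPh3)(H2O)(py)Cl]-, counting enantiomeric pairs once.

The six octahedral sites form three mutually perpendicular trans pairs.
Placing the ligands in turn and identifying arrangements related by rotation or reflection leaves 9 distinct geometric isomers.

9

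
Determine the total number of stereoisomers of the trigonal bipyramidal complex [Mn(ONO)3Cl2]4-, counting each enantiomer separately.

In a trigonal bipyramid the two axial positions differ from the three equatorial ones.
Working through the distinct placements yields 3 geometric isomers: Cl both axial; Cl one axial, one equatorial; Cl both equatorial.
Each arrangement has an internal mirror plane or centre of symmetry, so none is chiral.

3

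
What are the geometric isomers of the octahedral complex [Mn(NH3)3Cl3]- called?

fac and mer

In an octahedral complex each vertex has one trans partner and four cis neighbours.
Working through the distinct placements yields 2 geometric isomers: NH3 mer; NH3 fac.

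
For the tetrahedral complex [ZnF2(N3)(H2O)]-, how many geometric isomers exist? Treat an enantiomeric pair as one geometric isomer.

1

All four vertices of a tetrahedron are equivalent and mutually adjacent, so cis/trans isomerism cannot arise.
Only one geometric arrangement is possible.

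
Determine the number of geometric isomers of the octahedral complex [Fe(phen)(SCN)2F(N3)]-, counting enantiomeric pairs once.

4

In an octahedral complex each vertex has one trans partner and four cis neighbours.
Each phen is bidentate and must span two cis positions.
The distinct arrangements are (4 in all): SCN cis (3 arrangements, 2 chiral); SCN trans.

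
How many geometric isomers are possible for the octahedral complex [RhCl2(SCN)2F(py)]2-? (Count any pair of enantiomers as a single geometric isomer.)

6

In an octahedral complex each vertex has one trans partner and four cis neighbours.
There are 6 geometric isomers: Cl trans, SCN cis; Cl trans, SCN trans; Cl cis, SCN cis (3 arrangements, 2 chiral); Cl cis, SCN trans.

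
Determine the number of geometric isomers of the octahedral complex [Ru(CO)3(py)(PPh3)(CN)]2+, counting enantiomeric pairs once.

The distinct arrangements are (4 in all): CO mer (3 arrangements); CO fac (chiral).

4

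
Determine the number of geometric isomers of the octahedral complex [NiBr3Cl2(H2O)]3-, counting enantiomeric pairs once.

3

In an octahedral complex each vertex has one trans partner and four cis neighbours.
Working through the distinct placements yields 3 geometric isomers: Br mer, Cl cis; Br mer, Cl trans; Br fac, Cl cis.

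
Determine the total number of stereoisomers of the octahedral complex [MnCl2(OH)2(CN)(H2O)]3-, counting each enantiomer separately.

8

An octahedron has six vertices in three trans pairs; every non-trans pair is cis.
There are 6 geometric isomers: Cl cis, OH trans; Cl cis, OH cis (3 arrangements, 2 chiral); Cl trans, OH trans; Cl trans, OH cis.
Of these, 2 lack any improper symmetry element and so occur as enantiomeric pairs, giving 6 + 2 = 8 stereoisomers in total.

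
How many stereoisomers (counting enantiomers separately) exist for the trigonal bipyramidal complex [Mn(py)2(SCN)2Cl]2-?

6

In a trigonal bipyramid the two axial positions differ from the three equatorial ones.
Systematic enumeration (placing each ligand type in turn and discarding arrangements equivalent by rotation or reflection) gives 5 geometric isomers.
One of these lacks any improper symmetry element and so occurs as an enantiomeric pair, giving 5 + 1 = 6 stereoisomers in total.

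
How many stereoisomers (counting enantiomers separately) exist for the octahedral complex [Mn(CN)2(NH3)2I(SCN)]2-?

8

In an octahedral complex each vertex has one trans partner and four cis neighbours.
There are 6 geometric isomers: CN trans, NH3 cis; CN trans, NH3 trans; CN cis, NH3 cis (3 arrangements, 2 chiral); CN cis, NH3 trans.
Of these, 2 lack any improper symmetry element and so occur as enantiomeric pairs, giving 6 + 2 = 8 stereoisomers in total.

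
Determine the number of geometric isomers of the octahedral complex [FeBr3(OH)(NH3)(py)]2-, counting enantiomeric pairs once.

There are 4 geometric isomers: Br mer (3 arrangements); Br fac (chiral).

4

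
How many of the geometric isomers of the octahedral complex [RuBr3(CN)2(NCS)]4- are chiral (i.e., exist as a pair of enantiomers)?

0

In an octahedral complex each vertex has one trans partner and four cis neighbours.
Systematic placement gives 3 geometric isomers: Br mer, CN cis; Br mer, CN trans; Br fac, CN cis.
Each arrangement has an internal mirror plane or centre of symmetry, so none is chiral.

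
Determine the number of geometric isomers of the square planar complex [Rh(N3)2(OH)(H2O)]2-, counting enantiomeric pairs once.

The distinct arrangements are (2 in all): N3 cis; N3 trans.

2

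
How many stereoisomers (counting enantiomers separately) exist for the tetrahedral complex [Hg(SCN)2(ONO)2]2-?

In a tetrahedral complex all four positions are equivalent and every pair of ligands is adjacent — there is no cis/trans distinction.
Only one geometric arrangement is possible.

1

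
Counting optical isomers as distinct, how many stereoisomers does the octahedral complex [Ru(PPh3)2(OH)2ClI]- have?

An octahedron has six vertices in three trans pairs; every non-trans pair is cis.
There are 6 geometric isomers: PPh3 trans, OH trans; PPh3 cis, OH cis (3 arrangements, 2 chiral); PPh3 trans, OH cis; PPh3 cis, OH trans.
Of these, 2 lack any improper symmetry element and so occur as enantiomeric pairs, giving 6 + 2 = 8 stereoisomers in total.

8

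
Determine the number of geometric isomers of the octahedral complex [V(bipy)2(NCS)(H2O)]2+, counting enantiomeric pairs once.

2

The six octahedral sites form three mutually perpendicular trans pairs.
Each bipy is bidentate and must span two cis positions.
Systematic placement gives 2 geometric isomers: NCS and H2O mutually trans; NCS and H2O mutually cis (chiral).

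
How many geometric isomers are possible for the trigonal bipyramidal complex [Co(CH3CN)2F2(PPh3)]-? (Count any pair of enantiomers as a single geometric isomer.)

In a trigonal bipyramid the two axial positions differ from the three equatorial ones.
Systematic enumeration (placing each ligand type in turn and discarding arrangements equivalent by rotation or reflection) gives 5 geometric isomers.

5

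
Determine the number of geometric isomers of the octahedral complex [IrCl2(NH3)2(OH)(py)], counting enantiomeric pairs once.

6

There are 6 geometric isomers: Cl trans, NH3 trans; Cl trans, NH3 cis; Cl cis, NH3 cis (3 arrangements, 2 chiral); Cl cis, NH3 trans.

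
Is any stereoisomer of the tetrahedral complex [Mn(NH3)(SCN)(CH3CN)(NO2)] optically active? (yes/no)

yes

All four vertices of a tetrahedron are equivalent and mutually adjacent, so cis/trans isomerism cannot arise.
Only one geometric arrangement is possible; it has no improper symmetry element, so it exists as a pair of enantiomers (2 stereoisomers).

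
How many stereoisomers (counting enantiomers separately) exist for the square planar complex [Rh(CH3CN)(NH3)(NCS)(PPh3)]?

3

In a square planar complex each vertex has one trans partner and two cis neighbours.
Systematic placement gives 3 geometric isomers: (CH3CN/NH3 trans, NCS/PPh3 trans); (CH3CN/PPh3 trans, NCS/NH3 trans); (CH3CN/NCS trans, NH3/PPh3 trans).
Each arrangement has an internal mirror plane or centre of symmetry, so none is chiral.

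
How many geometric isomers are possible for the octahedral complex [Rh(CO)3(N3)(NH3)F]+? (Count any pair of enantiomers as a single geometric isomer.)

In an octahedral complex each vertex has one trans partner and four cis neighbours.
There are 4 geometric isomers: CO mer (3 arrangements); CO fac (chiral).

4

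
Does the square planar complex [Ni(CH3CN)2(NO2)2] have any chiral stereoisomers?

no

The distinct arrangements are (2 in all): CH3CN cis; CH3CN trans.
Each arrangement has an internal mirror plane or centre of symmetry, so none is chiral.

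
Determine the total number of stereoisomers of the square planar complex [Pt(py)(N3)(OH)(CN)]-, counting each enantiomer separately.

A square has two trans pairs of vertices; adjacent vertices are cis.
Working through the distinct placements yields 3 geometric isomers: (CN/OH trans, N3/py trans); (CN/py trans, N3/OH trans); (CN/N3 trans, OH/py trans).
Each arrangement has an internal mirror plane or centre of symmetry, so none is chiral.

3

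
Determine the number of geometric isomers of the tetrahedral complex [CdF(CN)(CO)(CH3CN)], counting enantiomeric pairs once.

All four vertices of a tetrahedron are equivalent and mutually adjacent, so cis/trans isomerism cannot arise.
Only one geometric arrangement is possible; it has no improper symmetry element, so it exists as a pair of enantiomers (2 stereoisomers).

1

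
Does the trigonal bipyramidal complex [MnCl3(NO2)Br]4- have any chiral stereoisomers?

no

A trigonal bipyramid has two axial and three equatorial sites, which are chemically inequivalent.
The distinct arrangements are (4 in all): NO2 equatorial, Br axial; NO2 axial, Br axial; NO2 equatorial, Br equatorial; NO2 axial, Br equatorial.
Each arrangement has an internal mirror plane or centre of symmetry, so none is chiral.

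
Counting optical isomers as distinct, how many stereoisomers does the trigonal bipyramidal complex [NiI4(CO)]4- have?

A trigonal bipyramid has two axial and three equatorial sites, which are chemically inequivalent.
Working through the distinct placements yields 2 geometric isomers: CO axial; CO equatorial.
Each arrangement has an internal mirror plane or centre of symmetry, so none is chiral.

2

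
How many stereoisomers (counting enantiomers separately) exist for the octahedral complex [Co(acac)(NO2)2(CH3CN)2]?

4

Each acac is bidentate and must span two cis positions.
The distinct arrangements are (3 in all): NO2 cis, CH3CN trans; NO2 cis, CH3CN cis (chiral); NO2 trans, CH3CN cis.
One of these lacks any improper symmetry element and so occurs as an enantiomeric pair, giving 3 + 1 = 4 stereoisomers in total.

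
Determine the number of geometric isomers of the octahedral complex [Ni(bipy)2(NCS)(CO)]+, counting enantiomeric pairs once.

2

An octahedron has six vertices in three trans pairs; every non-trans pair is cis.
Each bipy is bidentate and must span two cis positions.
The distinct arrangements are (2 in all): NCS and CO mutually trans; NCS and CO mutually cis (chiral).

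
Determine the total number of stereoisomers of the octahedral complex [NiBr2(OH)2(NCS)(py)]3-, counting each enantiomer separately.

8

The six octahedral sites form three mutually perpendicular trans pairs.
Working through the distinct placements yields 6 geometric isomers: Br trans, OH cis; Br trans, OH trans; Br cis, OH cis (3 arrangements, 2 chiral); Br cis, OH trans.
Of these, 2 lack any improper symmetry element and so occur as enantiomeric pairs, giving 6 + 2 = 8 stereoisomers in total.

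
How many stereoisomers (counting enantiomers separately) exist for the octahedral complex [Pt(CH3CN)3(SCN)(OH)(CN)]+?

In an octahedral complex each vertex has one trans partner and four cis neighbours.
Working through the distinct placements yields 4 geometric isomers: CH3CN mer (3 arrangements); CH3CN fac (chiral).
One of these lacks any improper symmetry element and so occurs as an enantiomeric pair, giving 4 + 1 = 5 stereoisomers in total.

5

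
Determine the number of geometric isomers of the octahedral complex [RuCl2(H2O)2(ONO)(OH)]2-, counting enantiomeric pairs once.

In an octahedral complex each vertex has one trans partner and four cis neighbours.
There are 6 geometric isomers: Cl trans, H2O trans; Cl trans, H2O cis; Cl cis, H2O cis (3 arrangements, 2 chiral); Cl cis, H2O trans.

6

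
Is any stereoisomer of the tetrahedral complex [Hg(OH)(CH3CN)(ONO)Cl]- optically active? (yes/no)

yes

Only one geometric arrangement is possible; it has no improper symmetry element, so it exists as a pair of enantiomers (2 stereoisomers).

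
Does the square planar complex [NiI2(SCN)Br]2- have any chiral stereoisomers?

no

Working through the distinct placements yields 2 geometric isomers: I cis; I trans.
Each arrangement has an internal mirror plane or centre of symmetry, so none is chiral.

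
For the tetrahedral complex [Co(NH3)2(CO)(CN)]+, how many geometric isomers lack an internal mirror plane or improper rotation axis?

In a tetrahedral complex all four positions are equivalent and every pair of ligands is adjacent — there is no cis/trans distinction.
Only one geometric arrangement is possible.

0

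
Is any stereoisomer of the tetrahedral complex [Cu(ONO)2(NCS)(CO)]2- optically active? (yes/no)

no

In a tetrahedral complex all four positions are equivalent and every pair of ligands is adjacent — there is no cis/trans distinction.
Only one geometric arrangement is possible.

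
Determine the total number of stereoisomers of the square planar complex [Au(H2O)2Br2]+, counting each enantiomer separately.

A square has two trans pairs of vertices; adjacent vertices are cis.
Systematic placement gives 2 geometric isomers: H2O cis; H2O trans.
Each arrangement has an internal mirror plane or centre of symmetry, so none is chiral.

2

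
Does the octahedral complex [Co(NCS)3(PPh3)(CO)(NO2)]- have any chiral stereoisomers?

yes

An octahedron has six vertices in three trans pairs; every non-trans pair is cis.
There are 4 geometric isomers: NCS mer (3 arrangements); NCS fac (chiral).
One of these lacks any improper symmetry element and so occurs as an enantiomeric pair, giving 4 + 1 = 5 stereoisomers in total.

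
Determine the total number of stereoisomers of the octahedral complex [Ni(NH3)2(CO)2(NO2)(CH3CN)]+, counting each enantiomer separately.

The six octahedral sites form three mutually perpendicular trans pairs.
Working through the distinct placements yields 6 geometric isomers: NH3 cis, CO cis (3 arrangements, 2 chiral); NH3 trans, CO cis; NH3 cis, CO trans; NH3 trans, CO trans.
Of these, 2 lack any improper symmetry element and so occur as enantiomeric pairs, giving 6 + 2 = 8 stereoisomers in total.

8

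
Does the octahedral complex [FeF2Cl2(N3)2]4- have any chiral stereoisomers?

yes

In an octahedral complex each vertex has one trans partner and four cis neighbours.
Working through the distinct placements yields 5 geometric isomers: F trans, Cl trans, N3 trans; F cis, Cl trans, N3 cis; F cis, Cl cis, N3 trans; F cis, Cl cis, N3 cis (chiral); F trans, Cl cis, N3 cis.
One of these lacks any improper symmetry element and so occurs as an enantiomeric pair, giving 5 + 1 = 6 stereoisomers in total.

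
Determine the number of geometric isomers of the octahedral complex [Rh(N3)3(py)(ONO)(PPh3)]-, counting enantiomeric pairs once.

In an octahedral complex each vertex has one trans partner and four cis neighbours.
The distinct arrangements are (4 in all): N3 mer (3 arrangements); N3 fac (chiral).

4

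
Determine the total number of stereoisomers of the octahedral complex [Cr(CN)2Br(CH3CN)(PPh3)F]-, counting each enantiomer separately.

Systematic enumeration (placing each ligand type in turn and discarding arrangements equivalent by rotation or reflection) gives 9 geometric isomers.
Of these, 6 lack any improper symmetry element and so occur as enantiomeric pairs, giving 9 + 6 = 15 stereoisomers in total.

15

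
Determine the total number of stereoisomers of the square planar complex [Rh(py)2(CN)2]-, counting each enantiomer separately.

In a square planar complex each vertex has one trans partner and two cis neighbours.
The distinct arrangements are (2 in all): py cis; py trans.
Each arrangement has an internal mirror plane or centre of symmetry, so none is chiral.

2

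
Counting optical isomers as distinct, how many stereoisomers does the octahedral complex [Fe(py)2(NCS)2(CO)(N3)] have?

The six octahedral sites form three mutually perpendicular trans pairs.
Working through the distinct placements yields 6 geometric isomers: py trans, NCS trans; py cis, NCS cis (3 arrangements, 2 chiral); py trans, NCS cis; py cis, NCS trans.
Of these, 2 lack any improper symmetry element and so occur as enantiomeric pairs, giving 6 + 2 = 8 stereoisomers in total.

8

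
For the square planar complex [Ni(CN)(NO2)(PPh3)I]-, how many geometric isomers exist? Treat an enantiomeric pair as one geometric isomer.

3

A square has two trans pairs of vertices; adjacent vertices are cis.
Working through the distinct placements yields 3 geometric isomers: (CN/NO2 trans, I/PPh3 trans); (CN/PPh3 trans, I/NO2 trans); (CN/I trans, NO2/PPh3 trans).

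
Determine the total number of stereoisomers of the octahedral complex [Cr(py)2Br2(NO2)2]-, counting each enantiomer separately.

In an octahedral complex each vertex has one trans partner and four cis neighbours.
The distinct arrangements are (5 in all): py trans, Br trans, NO2 trans; py cis, Br trans, NO2 cis; py trans, Br cis, NO2 cis; py cis, Br cis, NO2 cis (chiral); py cis, Br cis, NO2 trans.
One of these lacks any improper symmetry element and so occurs as an enantiomeric pair, giving 5 + 1 = 6 stereoisomers in total.

6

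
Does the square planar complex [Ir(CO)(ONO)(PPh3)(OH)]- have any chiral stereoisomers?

In a square planar complex each vertex has one trans partner and two cis neighbours.
Working through the distinct placements yields 3 geometric isomers: (CO/ONO trans, OH/PPh3 trans); (CO/PPh3 trans, OH/ONO trans); (CO/OH trans, ONO/PPh3 trans).
Each arrangement has an internal mirror plane or centre of symmetry, so none is chiral.

no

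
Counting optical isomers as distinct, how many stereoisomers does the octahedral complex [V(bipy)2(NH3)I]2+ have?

3

Each bipy is bidentate and must span two cis positions.
There are 2 geometric isomers: NH3 and I mutually trans; NH3 and I mutually cis (chiral).
One of these lacks any improper symmetry element and so occurs as an enantiomeric pair, giving 2 + 1 = 3 stereoisomers in total.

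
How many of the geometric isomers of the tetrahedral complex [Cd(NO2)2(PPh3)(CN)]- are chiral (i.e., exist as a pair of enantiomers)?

In a tetrahedral complex all four positions are equivalent and every pair of ligands is adjacent — there is no cis/trans distinction.
Only one geometric arrangement is possible.

0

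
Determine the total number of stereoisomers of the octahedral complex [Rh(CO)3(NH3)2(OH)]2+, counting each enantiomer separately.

3

Working through the distinct placements yields 3 geometric isomers: CO mer, NH3 cis; CO mer, NH3 trans; CO fac, NH3 cis.
Each arrangement has an internal mirror plane or centre of symmetry, so none is chiral.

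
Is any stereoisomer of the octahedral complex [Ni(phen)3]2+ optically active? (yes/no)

Each phen is bidentate and must span two cis positions.
Only one geometric arrangement is possible; it has no improper symmetry element, so it exists as a pair of enantiomers (2 stereoisomers).

yes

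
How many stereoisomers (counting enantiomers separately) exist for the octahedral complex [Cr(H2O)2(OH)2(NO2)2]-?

6

Working through the distinct placements yields 5 geometric isomers: H2O trans, OH trans, NO2 trans; H2O trans, OH cis, NO2 cis; H2O cis, OH trans, NO2 cis; H2O cis, OH cis, NO2 cis (chiral); H2O cis, OH cis, NO2 trans.
One of these lacks any improper symmetry element and so occurs as an enantiomeric pair, giving 5 + 1 = 6 stereoisomers in total.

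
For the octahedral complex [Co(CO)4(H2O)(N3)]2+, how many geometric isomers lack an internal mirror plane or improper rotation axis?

0

The six octahedral sites form three mutually perpendicular trans pairs.
The distinct arrangements are (2 in all): H2O and N3 mutually trans; H2O and N3 mutually cis.
Each arrangement has an internal mirror plane or centre of symmetry, so none is chiral.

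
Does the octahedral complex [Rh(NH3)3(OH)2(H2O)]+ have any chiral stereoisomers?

The six octahedral sites form three mutually perpendicular trans pairs.
Systematic placement gives 3 geometric isomers: NH3 mer, OH trans; NH3 fac, OH cis; NH3 mer, OH cis.
Each arrangement has an internal mirror plane or centre of symmetry, so none is chiral.

no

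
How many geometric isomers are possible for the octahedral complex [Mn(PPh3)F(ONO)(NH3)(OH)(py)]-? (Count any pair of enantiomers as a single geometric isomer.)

In an octahedral complex each vertex has one trans partner and four cis neighbours.
Systematic enumeration (placing each ligand type in turn and discarding arrangements equivalent by rotation or reflection) gives 15 geometric isomers.

15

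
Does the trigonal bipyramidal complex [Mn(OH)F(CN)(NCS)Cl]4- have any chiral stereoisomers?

yes

A trigonal bipyramid has two axial and three equatorial sites, which are chemically inequivalent.
Systematic enumeration (placing each ligand type in turn and discarding arrangements equivalent by rotation or reflection) gives 10 geometric isomers.
Of these, 10 lack any improper symmetry element and so occur as enantiomeric pairs, giving 10 + 10 = 20 stereoisomers in total.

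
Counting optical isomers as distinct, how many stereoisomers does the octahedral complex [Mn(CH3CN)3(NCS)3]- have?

An octahedron has six vertices in three trans pairs; every non-trans pair is cis.
Working through the distinct placements yields 2 geometric isomers: CH3CN mer; CH3CN fac.
Each arrangement has an internal mirror plane or centre of symmetry, so none is chiral.

2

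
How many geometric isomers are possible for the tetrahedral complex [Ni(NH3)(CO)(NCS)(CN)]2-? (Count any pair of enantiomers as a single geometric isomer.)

In a tetrahedral complex all four positions are equivalent and every pair of ligands is adjacent — there is no cis/trans distinction.
Only one geometric arrangement is possible; it has no improper symmetry element, so it exists as a pair of enantiomers (2 stereoisomers).

1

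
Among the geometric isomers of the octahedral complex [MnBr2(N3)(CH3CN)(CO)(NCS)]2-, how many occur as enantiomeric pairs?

An octahedron has six vertices in three trans pairs; every non-trans pair is cis.
Systematic enumeration (placing each ligand type in turn and discarding arrangements equivalent by rotation or reflection) gives 9 geometric isomers.
Of these, 6 lack any improper symmetry element and so occur as enantiomeric pairs, giving 9 + 6 = 15 stereoisomers in total.

6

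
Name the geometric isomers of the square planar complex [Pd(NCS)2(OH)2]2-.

A square has two trans pairs of vertices; adjacent vertices are cis.
There are 2 geometric isomers: NCS cis; NCS trans.

cis and trans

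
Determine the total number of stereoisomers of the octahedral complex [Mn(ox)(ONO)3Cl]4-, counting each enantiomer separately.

2

An octahedron has six vertices in three trans pairs; every non-trans pair is cis.
Each ox is bidentate and must span two cis positions.
The distinct arrangements are (2 in all): ONO fac; ONO mer.
Each arrangement has an internal mirror plane or centre of symmetry, so none is chiral.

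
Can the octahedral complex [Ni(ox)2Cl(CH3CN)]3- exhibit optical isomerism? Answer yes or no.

yes

An octahedron has six vertices in three trans pairs; every non-trans pair is cis.
Each ox is bidentate and must span two cis positions.
Working through the distinct placements yields 2 geometric isomers: Cl and CH3CN mutually trans; Cl and CH3CN mutually cis (chiral).
One of these lacks any improper symmetry element and so occurs as an enantiomeric pair, giving 2 + 1 = 3 stereoisomers in total.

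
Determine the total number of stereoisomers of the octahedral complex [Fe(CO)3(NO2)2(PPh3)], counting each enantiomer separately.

3

The six octahedral sites form three mutually perpendicular trans pairs.
Working through the distinct placements yields 3 geometric isomers: CO mer, NO2 cis; CO mer, NO2 trans; CO fac, NO2 cis.
Each arrangement has an internal mirror plane or centre of symmetry, so none is chiral.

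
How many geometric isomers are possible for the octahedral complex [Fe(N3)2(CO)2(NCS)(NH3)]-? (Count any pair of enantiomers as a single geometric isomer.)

The six octahedral sites form three mutually perpendicular trans pairs.
Systematic placement gives 6 geometric isomers: N3 trans, CO trans; N3 cis, CO trans; N3 cis, CO cis (3 arrangements, 2 chiral); N3 trans, CO cis.

6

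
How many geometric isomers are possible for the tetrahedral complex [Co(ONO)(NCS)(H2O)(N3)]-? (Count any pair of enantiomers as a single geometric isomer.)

1

Only one geometric arrangement is possible; it has no improper symmetry element, so it exists as a pair of enantiomers (2 stereoisomers).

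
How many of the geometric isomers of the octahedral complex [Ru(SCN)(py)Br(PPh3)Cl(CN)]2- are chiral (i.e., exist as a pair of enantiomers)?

Exhaustive case analysis gives 15 geometric isomers.
Of these, 15 lack any improper symmetry element and so occur as enantiomeric pairs, giving 15 + 15 = 30 stereoisomers in total.

15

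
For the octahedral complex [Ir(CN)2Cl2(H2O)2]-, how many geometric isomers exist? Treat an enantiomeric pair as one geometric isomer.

The six octahedral sites form three mutually perpendicular trans pairs.
The distinct arrangements are (5 in all): CN trans, Cl trans, H2O trans; CN trans, Cl cis, H2O cis; CN cis, Cl cis, H2O trans; CN cis, Cl cis, H2O cis (chiral); CN cis, Cl trans, H2O cis.

5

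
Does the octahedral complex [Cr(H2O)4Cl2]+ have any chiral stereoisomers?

no

There are 2 geometric isomers: Cl trans; Cl cis.
Each arrangement has an internal mirror plane or centre of symmetry, so none is chiral.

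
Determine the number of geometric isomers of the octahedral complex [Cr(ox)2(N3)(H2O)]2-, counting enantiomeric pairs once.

2

An octahedron has six vertices in three trans pairs; every non-trans pair is cis.
Each ox is bidentate and must span two cis positions.
Working through the distinct placements yields 2 geometric isomers: N3 and H2O mutually trans; N3 and H2O mutually cis (chiral).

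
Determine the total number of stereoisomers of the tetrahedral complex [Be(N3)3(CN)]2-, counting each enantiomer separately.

1

In a tetrahedral complex all four positions are equivalent and every pair of ligands is adjacent — there is no cis/trans distinction.
Only one geometric arrangement is possible.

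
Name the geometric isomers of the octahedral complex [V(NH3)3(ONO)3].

fac and mer

An octahedron has six vertices in three trans pairs; every non-trans pair is cis.
Systematic placement gives 2 geometric isomers: NH3 mer; NH3 fac.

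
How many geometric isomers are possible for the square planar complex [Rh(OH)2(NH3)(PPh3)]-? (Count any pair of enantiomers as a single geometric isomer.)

2

In a square planar complex each vertex has one trans partner and two cis neighbours.
The distinct arrangements are (2 in all): OH cis; OH trans.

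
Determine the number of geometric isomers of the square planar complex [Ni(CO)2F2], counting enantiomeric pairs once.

The distinct arrangements are (2 in all): CO cis; CO trans.

2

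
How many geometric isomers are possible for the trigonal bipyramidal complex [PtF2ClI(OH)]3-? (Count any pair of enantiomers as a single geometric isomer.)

7

A trigonal bipyramid has two axial and three equatorial sites, which are chemically inequivalent.
Placing the ligands in turn and identifying arrangements related by rotation or reflection leaves 7 distinct geometric isomers.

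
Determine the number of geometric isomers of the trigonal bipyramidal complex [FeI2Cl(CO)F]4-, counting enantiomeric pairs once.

A trigonal bipyramid has two axial and three equatorial sites, which are chemically inequivalent.
Systematic enumeration (placing each ligand type in turn and discarding arrangements equivalent by rotation or reflection) gives 7 geometric isomers.

7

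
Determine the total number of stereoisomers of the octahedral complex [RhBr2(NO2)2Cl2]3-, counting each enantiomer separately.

The distinct arrangements are (5 in all): Br trans, NO2 trans, Cl trans; Br trans, NO2 cis, Cl cis; Br cis, NO2 trans, Cl cis; Br cis, NO2 cis, Cl cis (chiral); Br cis, NO2 cis, Cl trans.
One of these lacks any improper symmetry element and so occurs as an enantiomeric pair, giving 5 + 1 = 6 stereoisomers in total.

6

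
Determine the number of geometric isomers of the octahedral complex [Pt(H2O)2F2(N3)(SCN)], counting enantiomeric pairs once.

The six octahedral sites form three mutually perpendicular trans pairs.
Systematic placement gives 6 geometric isomers: H2O trans, F trans; H2O cis, F trans; H2O cis, F cis (3 arrangements, 2 chiral); H2O trans, F cis.

6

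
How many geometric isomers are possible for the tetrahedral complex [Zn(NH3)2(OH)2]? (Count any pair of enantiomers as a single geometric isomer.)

1

Only one geometric arrangement is possible.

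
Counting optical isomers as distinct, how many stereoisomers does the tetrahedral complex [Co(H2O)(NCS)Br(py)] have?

Only one geometric arrangement is possible; it has no improper symmetry element, so it exists as a pair of enantiomers (2 stereoisomers).

2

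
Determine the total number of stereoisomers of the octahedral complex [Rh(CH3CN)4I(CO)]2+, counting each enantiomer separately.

2

In an octahedral complex each vertex has one trans partner and four cis neighbours.
The distinct arrangements are (2 in all): I and CO mutually trans; I and CO mutually cis.
Each arrangement has an internal mirror plane or centre of symmetry, so none is chiral.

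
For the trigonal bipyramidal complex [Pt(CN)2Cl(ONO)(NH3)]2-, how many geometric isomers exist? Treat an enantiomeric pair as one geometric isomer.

7

A trigonal bipyramid has two axial and three equatorial sites, which are chemically inequivalent.
Systematic enumeration (placing each ligand type in turn and discarding arrangements equivalent by rotation or reflection) gives 7 geometric isomers.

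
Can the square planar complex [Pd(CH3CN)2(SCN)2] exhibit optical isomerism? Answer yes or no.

no

A square has two trans pairs of vertices; adjacent vertices are cis.
The distinct arrangements are (2 in all): CH3CN cis; CH3CN trans.
Each arrangement has an internal mirror plane or centre of symmetry, so none is chiral.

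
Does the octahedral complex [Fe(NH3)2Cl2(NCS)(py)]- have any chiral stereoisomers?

In an octahedral complex each vertex has one trans partner and four cis neighbours.
Systematic placement gives 6 geometric isomers: NH3 cis, Cl trans; NH3 trans, Cl trans; NH3 cis, Cl cis (3 arrangements, 2 chiral); NH3 trans, Cl cis.
Of these, 2 lack any improper symmetry element and so occur as enantiomeric pairs, giving 6 + 2 = 8 stereoisomers in total.

yes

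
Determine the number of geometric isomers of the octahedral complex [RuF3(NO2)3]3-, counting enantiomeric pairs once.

2

An octahedron has six vertices in three trans pairs; every non-trans pair is cis.
The distinct arrangements are (2 in all): F mer; F fac.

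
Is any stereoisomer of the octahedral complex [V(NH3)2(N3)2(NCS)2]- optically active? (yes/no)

An octahedron has six vertices in three trans pairs; every non-trans pair is cis.
Systematic placement gives 5 geometric isomers: NH3 trans, N3 trans, NCS trans; NH3 cis, N3 trans, NCS cis; NH3 trans, N3 cis, NCS cis; NH3 cis, N3 cis, NCS cis (chiral); NH3 cis, N3 cis, NCS trans.
One of these lacks any improper symmetry element and so occurs as an enantiomeric pair, giving 5 + 1 = 6 stereoisomers in total.

yes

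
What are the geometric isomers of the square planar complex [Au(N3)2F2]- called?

A square has two trans pairs of vertices; adjacent vertices are cis.
There are 2 geometric isomers: N3 cis; N3 trans.

cis and trans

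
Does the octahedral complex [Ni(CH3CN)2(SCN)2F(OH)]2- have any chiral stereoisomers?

yes

An octahedron has six vertices in three trans pairs; every non-trans pair is cis.
The distinct arrangements are (6 in all): CH3CN trans, SCN trans; CH3CN trans, SCN cis; CH3CN cis, SCN trans; CH3CN cis, SCN cis (3 arrangements, 2 chiral).
Of these, 2 lack any improper symmetry element and so occur as enantiomeric pairs, giving 6 + 2 = 8 stereoisomers in total.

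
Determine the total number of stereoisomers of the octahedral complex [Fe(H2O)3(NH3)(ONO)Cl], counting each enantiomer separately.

The distinct arrangements are (4 in all): H2O mer (3 arrangements); H2O fac (chiral).
One of these lacks any improper symmetry element and so occurs as an enantiomeric pair, giving 4 + 1 = 5 stereoisomers in total.

5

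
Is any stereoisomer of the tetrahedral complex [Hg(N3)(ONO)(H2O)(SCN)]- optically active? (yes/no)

All four vertices of a tetrahedron are equivalent and mutually adjacent, so cis/trans isomerism cannot arise.
Only one geometric arrangement is possible; it has no improper symmetry element, so it exists as a pair of enantiomers (2 stereoisomers).

yes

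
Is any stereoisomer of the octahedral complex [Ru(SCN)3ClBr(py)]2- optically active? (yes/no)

yes

In an octahedral complex each vertex has one trans partner and four cis neighbours.
Working through the distinct placements yields 4 geometric isomers: SCN mer (3 arrangements); SCN fac (chiral).
One of these lacks any improper symmetry element and so occurs as an enantiomeric pair, giving 4 + 1 = 5 stereoisomers in total.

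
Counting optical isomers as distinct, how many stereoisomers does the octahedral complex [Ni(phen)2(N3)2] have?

Each phen is bidentate and must span two cis positions.
Systematic placement gives 2 geometric isomers: N3 trans; N3 cis (chiral).
One of these lacks any improper symmetry element and so occurs as an enantiomeric pair, giving 2 + 1 = 3 stereoisomers in total.

3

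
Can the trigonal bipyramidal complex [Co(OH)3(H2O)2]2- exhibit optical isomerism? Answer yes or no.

no

A trigonal bipyramid has two axial and three equatorial sites, which are chemically inequivalent.
There are 3 geometric isomers: H2O both axial; H2O one axial, one equatorial; H2O both equatorial.
Each arrangement has an internal mirror plane or centre of symmetry, so none is chiral.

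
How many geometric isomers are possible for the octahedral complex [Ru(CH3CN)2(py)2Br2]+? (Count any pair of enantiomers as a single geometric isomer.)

5

The six octahedral sites form three mutually perpendicular trans pairs.
There are 5 geometric isomers: CH3CN trans, py trans, Br trans; CH3CN cis, py cis, Br trans; CH3CN cis, py trans, Br cis; CH3CN cis, py cis, Br cis (chiral); CH3CN trans, py cis, Br cis.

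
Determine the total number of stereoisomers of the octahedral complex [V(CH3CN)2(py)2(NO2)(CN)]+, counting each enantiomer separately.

8

An octahedron has six vertices in three trans pairs; every non-trans pair is cis.
Working through the distinct placements yields 6 geometric isomers: CH3CN trans, py trans; CH3CN trans, py cis; CH3CN cis, py trans; CH3CN cis, py cis (3 arrangements, 2 chiral).
Of these, 2 lack any improper symmetry element and so occur as enantiomeric pairs, giving 6 + 2 = 8 stereoisomers in total.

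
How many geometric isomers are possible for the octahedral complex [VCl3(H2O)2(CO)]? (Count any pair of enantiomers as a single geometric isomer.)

3

In an octahedral complex each vertex has one trans partner and four cis neighbours.
Working through the distinct placements yields 3 geometric isomers: Cl mer, H2O trans; Cl fac, H2O cis; Cl mer, H2O cis.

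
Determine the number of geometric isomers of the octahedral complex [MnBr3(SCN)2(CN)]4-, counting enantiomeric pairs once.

3

There are 3 geometric isomers: Br mer, SCN trans; Br mer, SCN cis; Br fac, SCN cis.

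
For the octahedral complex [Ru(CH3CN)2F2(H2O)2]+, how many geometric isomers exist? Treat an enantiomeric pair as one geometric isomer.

5

Working through the distinct placements yields 5 geometric isomers: CH3CN trans, F trans, H2O trans; CH3CN trans, F cis, H2O cis; CH3CN cis, F cis, H2O trans; CH3CN cis, F cis, H2O cis (chiral); CH3CN cis, F trans, H2O cis.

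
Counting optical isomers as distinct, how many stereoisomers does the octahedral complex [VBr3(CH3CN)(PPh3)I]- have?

The six octahedral sites form three mutually perpendicular trans pairs.
Working through the distinct placements yields 4 geometric isomers: Br mer (3 arrangements); Br fac (chiral).
One of these lacks any improper symmetry element and so occurs as an enantiomeric pair, giving 4 + 1 = 5 stereoisomers in total.

5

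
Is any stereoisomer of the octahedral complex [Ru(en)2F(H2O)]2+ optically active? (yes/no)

yes

The six octahedral sites form three mutually perpendicular trans pairs.
Each en is bidentate and must span two cis positions.
Working through the distinct placements yields 2 geometric isomers: F and H2O mutually trans; F and H2O mutually cis (chiral).
One of these lacks any improper symmetry element and so occurs as an enantiomeric pair, giving 2 + 1 = 3 stereoisomers in total.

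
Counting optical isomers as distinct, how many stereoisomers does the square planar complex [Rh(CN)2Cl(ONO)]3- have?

In a square planar complex each vertex has one trans partner and two cis neighbours.
There are 2 geometric isomers: CN cis; CN trans.
Each arrangement has an internal mirror plane or centre of symmetry, so none is chiral.

2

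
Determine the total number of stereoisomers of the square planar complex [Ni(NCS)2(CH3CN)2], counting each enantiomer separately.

There are 2 geometric isomers: NCS cis; NCS trans.
Each arrangement has an internal mirror plane or centre of symmetry, so none is chiral.

2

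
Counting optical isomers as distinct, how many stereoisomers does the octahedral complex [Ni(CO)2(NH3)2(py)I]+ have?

8

The six octahedral sites form three mutually perpendicular trans pairs.
The distinct arrangements are (6 in all): CO trans, NH3 cis; CO trans, NH3 trans; CO cis, NH3 cis (3 arrangements, 2 chiral); CO cis, NH3 trans.
Of these, 2 lack any improper symmetry element and so occur as enantiomeric pairs, giving 6 + 2 = 8 stereoisomers in total.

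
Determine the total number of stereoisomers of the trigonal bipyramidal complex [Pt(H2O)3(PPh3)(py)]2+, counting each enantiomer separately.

A trigonal bipyramid has two axial and three equatorial sites, which are chemically inequivalent.
The distinct arrangements are (4 in all): PPh3 equatorial, py equatorial; PPh3 axial, py equatorial; PPh3 equatorial, py axial; PPh3 axial, py axial.
Each arrangement has an internal mirror plane or centre of symmetry, so none is chiral.

4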